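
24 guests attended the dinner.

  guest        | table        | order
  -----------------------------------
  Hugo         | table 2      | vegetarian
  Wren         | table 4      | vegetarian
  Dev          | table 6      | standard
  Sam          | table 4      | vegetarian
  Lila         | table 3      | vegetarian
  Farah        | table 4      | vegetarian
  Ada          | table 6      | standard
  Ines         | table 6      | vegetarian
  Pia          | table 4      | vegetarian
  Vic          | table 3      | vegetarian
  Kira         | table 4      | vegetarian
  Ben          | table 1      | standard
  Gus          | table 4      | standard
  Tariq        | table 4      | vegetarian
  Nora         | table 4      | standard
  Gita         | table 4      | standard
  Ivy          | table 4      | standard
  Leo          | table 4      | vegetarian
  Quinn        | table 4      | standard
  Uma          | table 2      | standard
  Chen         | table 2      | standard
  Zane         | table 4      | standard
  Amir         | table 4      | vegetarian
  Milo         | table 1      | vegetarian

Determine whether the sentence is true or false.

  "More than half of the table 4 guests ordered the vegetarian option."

True

'More than half of the table 4 guests ordered the vegetarian option' holds iff |A ∩ B| > |A ∖ B|.
A (the restrictor) = {Wren, Sam, Farah, Pia, Kira, Gus, Tariq, Nora, Gita, Ivy, Leo, Quinn, Zane, Amir}, |A| = 14.
A ∩ B = {Wren, Sam, Farah, Pia, Kira, Tariq, Leo, Amir}, so |A ∩ B| = 8.
A ∖ B = {Gus, Nora, Gita, Ivy, Quinn, Zane}, so |A ∖ B| = 6.
8 > 6, so the statement is true.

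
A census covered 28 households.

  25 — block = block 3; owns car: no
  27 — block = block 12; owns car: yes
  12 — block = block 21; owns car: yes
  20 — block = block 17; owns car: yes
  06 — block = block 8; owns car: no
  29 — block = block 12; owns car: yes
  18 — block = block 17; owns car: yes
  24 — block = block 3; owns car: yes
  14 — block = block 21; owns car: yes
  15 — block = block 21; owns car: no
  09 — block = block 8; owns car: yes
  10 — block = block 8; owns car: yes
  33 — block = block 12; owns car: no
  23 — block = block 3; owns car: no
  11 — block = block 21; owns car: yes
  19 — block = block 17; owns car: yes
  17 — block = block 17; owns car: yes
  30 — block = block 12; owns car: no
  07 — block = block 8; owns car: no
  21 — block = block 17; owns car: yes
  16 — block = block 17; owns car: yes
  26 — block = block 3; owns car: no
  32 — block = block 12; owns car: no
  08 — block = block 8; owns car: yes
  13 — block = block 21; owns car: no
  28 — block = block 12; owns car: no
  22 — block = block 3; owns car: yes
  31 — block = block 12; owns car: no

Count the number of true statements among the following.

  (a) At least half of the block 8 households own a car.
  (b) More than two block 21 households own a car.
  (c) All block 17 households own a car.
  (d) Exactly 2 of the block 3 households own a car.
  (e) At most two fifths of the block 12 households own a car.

5

(a) block 8: |A| = 5, |A ∩ B| = 3; needs |A ∩ B| ≥ |A ∖ B| — true.
(b) block 21: |A| = 5, |A ∩ B| = 3; needs |A ∩ B| > 2 — true.
(c) block 17: |A| = 6, |A ∩ B| = 6; needs A ⊆ B, i.e. every element of A is in B (|A ∖ B| = 0) — true.
(d) block 3: |A| = 5, |A ∩ B| = 2; needs |A ∩ B| = 2 — true.
(e) block 12: |A| = 7, |A ∩ B| = 2; needs |A ∩ B| / |A| ≤ 2/5 — true.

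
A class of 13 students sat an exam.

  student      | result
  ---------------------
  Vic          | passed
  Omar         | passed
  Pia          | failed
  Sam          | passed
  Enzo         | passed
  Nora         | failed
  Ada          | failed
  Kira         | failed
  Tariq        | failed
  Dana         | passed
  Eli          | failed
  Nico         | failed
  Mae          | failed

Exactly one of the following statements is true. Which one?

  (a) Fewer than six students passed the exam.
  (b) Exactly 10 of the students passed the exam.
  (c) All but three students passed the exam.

|A| = 13, |A ∩ B| = 5, |A ∖ B| = 8.
(a) requires |A ∩ B| < 6: true.
(b) requires |A ∩ B| = 10: false.
(c) requires |A ∖ B| = 3: false.

(a)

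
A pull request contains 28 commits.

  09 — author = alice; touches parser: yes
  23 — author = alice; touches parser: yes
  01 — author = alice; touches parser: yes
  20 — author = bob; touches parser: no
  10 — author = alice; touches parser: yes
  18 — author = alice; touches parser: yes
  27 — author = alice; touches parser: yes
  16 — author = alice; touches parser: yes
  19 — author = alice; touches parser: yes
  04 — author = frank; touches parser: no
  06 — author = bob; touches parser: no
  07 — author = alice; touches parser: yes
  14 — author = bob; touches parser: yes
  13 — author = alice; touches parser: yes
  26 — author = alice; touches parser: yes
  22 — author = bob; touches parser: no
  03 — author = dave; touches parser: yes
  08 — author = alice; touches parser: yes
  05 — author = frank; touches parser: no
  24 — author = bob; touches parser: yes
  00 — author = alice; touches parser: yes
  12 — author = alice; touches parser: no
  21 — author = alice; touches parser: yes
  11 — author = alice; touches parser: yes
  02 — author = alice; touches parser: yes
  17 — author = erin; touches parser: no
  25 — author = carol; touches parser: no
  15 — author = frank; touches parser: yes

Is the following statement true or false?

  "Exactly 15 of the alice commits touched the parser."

False

'Exactly 15 of the alice commits touched the parser' holds iff |A ∩ B| = 15.
|A| = 17, |A ∩ B| = 16, |A ∖ B| = 1.
|A ∩ B| = 16, so the statement is false.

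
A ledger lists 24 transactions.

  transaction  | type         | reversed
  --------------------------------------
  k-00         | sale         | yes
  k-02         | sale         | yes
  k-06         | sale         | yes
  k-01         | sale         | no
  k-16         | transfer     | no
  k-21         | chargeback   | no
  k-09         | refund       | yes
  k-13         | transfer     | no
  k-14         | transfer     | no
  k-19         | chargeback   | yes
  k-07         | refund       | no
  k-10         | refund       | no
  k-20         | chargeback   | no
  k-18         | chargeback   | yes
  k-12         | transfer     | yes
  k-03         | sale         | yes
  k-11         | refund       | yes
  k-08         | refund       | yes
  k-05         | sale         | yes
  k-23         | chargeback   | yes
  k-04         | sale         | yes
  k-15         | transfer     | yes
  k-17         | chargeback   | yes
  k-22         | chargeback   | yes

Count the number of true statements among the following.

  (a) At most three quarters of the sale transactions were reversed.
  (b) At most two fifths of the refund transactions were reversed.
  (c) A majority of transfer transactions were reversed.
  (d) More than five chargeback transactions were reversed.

(a) sale: |A| = 7, |A ∩ B| = 6; needs |A ∩ B| / |A| ≤ 3/4 — false.
(b) refund: |A| = 5, |A ∩ B| = 3; needs |A ∩ B| / |A| ≤ 2/5 — false.
(c) transfer: |A| = 5, |A ∩ B| = 2; needs |A ∩ B| > |A ∖ B| — false.
(d) chargeback: |A| = 7, |A ∩ B| = 5; needs |A ∩ B| > 5 — false.

0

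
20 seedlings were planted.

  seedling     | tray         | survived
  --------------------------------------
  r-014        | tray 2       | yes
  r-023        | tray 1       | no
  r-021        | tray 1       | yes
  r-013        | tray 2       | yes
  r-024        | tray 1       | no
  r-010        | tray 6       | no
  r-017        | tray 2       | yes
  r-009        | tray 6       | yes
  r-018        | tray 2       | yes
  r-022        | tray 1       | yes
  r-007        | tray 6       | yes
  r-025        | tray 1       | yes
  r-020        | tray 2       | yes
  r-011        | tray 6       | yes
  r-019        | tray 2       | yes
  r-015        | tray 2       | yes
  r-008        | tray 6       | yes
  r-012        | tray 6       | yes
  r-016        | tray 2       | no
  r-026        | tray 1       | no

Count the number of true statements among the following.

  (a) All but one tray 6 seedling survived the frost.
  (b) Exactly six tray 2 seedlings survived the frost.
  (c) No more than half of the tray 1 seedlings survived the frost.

2

(a) tray 6: |A| = 6, |A ∩ B| = 5; needs |A ∖ B| = 1 — true.
(b) tray 2: |A| = 8, |A ∩ B| = 7; needs |A ∩ B| = 6 — false.
(c) tray 1: |A| = 6, |A ∩ B| = 3; needs |A ∩ B| ≤ |A ∖ B| — true.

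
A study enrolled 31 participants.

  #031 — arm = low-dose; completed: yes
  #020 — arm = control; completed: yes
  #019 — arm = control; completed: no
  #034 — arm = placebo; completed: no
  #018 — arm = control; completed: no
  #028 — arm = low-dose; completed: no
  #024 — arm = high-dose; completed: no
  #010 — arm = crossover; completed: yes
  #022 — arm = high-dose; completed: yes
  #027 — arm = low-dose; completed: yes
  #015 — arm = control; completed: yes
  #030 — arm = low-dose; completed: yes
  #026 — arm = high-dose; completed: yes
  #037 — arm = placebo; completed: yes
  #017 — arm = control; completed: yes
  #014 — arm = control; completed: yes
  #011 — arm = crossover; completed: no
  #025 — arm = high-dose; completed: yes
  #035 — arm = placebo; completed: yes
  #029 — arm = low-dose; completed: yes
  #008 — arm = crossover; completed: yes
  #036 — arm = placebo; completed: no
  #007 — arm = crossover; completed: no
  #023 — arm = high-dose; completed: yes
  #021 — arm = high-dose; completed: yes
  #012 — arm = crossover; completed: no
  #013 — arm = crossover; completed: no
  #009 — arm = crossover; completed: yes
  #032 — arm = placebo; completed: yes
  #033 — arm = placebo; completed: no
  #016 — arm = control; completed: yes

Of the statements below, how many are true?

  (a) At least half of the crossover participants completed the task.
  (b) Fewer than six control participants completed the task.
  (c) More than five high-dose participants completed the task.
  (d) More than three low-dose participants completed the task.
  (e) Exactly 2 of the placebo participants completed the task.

(a) crossover: |A| = 7, |A ∩ B| = 3; needs |A ∩ B| ≥ |A ∖ B| — false.
(b) control: |A| = 7, |A ∩ B| = 5; needs |A ∩ B| < 6 — true.
(c) high-dose: |A| = 6, |A ∩ B| = 5; needs |A ∩ B| > 5 — false.
(d) low-dose: |A| = 5, |A ∩ B| = 4; needs |A ∩ B| > 3 — true.
(e) placebo: |A| = 6, |A ∩ B| = 3; needs |A ∩ B| = 2 — false.

2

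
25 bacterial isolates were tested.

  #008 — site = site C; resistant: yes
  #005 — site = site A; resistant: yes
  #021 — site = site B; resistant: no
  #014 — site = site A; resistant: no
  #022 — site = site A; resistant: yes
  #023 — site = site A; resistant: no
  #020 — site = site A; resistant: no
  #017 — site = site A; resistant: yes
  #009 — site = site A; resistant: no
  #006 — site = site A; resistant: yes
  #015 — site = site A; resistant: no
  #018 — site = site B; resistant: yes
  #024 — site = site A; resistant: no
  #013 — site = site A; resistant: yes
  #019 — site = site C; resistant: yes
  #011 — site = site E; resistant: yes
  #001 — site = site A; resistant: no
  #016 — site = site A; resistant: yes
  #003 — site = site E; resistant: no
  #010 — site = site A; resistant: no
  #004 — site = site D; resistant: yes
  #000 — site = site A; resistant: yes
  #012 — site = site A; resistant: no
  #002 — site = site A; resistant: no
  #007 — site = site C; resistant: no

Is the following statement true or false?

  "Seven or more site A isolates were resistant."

True

Truth condition: |A ∩ B| ≥ 7.
|A| = 17, |A ∩ B| = 7, |A ∖ B| = 10.
|A ∩ B| = 7, so the statement is true.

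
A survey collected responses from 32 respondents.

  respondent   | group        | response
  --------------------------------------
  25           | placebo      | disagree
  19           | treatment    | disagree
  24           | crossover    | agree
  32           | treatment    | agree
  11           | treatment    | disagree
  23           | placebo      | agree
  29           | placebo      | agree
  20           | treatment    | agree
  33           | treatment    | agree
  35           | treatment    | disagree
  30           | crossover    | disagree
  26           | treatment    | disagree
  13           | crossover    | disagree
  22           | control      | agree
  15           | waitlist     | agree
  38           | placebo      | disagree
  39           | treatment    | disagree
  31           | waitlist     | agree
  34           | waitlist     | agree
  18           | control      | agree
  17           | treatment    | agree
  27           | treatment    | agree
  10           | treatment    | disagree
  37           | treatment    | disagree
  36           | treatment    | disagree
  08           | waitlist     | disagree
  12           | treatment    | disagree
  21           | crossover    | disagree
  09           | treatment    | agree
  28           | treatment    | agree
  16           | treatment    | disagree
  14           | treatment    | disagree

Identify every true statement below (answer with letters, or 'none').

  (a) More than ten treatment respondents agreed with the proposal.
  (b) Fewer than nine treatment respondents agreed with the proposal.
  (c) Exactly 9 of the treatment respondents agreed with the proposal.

(b)

|A| = 18, |A ∩ B| = 7, |A ∖ B| = 11.
(a) |A ∩ B| > 10: fails.
(b) |A ∩ B| < 9: holds.
(c) |A ∩ B| = 9: fails.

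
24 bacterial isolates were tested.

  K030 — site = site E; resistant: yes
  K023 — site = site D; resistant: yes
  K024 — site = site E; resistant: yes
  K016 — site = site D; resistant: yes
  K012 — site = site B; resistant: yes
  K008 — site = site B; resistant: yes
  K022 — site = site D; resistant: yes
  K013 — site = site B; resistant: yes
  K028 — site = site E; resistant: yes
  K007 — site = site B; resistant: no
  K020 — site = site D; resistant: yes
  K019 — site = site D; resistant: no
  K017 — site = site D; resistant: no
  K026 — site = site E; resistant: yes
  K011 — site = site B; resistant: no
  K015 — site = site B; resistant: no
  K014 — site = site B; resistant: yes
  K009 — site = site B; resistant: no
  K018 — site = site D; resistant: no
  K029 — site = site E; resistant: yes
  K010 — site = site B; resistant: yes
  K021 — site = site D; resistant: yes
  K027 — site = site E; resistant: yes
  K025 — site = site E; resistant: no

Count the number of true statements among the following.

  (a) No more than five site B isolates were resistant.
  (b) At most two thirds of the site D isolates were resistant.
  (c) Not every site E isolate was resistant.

(a) site B: |A| = 9, |A ∩ B| = 5; needs |A ∩ B| ≤ 5 — true.
(b) site D: |A| = 8, |A ∩ B| = 5; needs |A ∩ B| / |A| ≤ 2/3 — true.
(c) site E: |A| = 7, |A ∩ B| = 6; needs A ⊄ B (|A ∖ B| ≥ 1) — true.

3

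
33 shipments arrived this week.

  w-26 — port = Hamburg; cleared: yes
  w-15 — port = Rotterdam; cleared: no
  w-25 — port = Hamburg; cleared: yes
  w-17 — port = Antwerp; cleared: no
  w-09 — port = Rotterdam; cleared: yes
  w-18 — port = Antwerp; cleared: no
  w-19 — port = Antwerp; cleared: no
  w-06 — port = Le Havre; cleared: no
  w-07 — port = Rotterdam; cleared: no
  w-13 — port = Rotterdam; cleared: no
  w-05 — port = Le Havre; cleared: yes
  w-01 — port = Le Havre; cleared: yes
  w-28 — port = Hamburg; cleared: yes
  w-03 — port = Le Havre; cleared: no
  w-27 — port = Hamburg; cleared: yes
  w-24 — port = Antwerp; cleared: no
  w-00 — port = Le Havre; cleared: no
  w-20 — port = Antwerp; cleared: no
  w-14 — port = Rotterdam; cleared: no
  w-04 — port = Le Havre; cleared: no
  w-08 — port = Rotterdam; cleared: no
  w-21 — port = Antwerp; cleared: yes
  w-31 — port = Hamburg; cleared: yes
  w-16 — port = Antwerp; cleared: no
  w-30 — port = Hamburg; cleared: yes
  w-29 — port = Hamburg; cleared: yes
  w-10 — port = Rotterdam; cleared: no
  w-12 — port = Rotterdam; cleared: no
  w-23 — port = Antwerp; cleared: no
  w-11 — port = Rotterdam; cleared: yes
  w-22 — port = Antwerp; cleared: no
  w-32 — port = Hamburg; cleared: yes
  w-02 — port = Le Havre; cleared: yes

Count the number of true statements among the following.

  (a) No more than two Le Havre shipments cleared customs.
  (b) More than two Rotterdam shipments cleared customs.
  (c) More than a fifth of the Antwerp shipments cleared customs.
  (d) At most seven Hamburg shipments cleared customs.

0

(a) Le Havre: |A| = 7, |A ∩ B| = 3; needs |A ∩ B| ≤ 2 — false.
(b) Rotterdam: |A| = 9, |A ∩ B| = 2; needs |A ∩ B| > 2 — false.
(c) Antwerp: |A| = 9, |A ∩ B| = 1; needs |A ∩ B| / |A| > 1/5 — false.
(d) Hamburg: |A| = 8, |A ∩ B| = 8; needs |A ∩ B| ≤ 7 — false.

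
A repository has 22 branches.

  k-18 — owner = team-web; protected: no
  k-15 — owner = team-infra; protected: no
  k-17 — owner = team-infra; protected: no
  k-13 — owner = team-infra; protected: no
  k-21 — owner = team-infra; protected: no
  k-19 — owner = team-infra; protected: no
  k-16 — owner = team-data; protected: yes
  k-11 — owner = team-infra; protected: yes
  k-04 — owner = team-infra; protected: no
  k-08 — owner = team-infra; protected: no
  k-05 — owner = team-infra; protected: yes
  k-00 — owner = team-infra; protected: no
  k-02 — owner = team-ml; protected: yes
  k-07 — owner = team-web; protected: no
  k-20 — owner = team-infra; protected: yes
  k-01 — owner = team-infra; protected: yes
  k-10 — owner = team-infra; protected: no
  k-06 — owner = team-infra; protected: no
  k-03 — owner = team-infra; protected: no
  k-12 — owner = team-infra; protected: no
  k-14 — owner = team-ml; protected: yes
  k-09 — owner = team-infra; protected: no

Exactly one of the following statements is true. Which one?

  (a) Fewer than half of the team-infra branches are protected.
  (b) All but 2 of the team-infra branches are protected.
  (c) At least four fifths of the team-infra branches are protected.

(a)

|A| = 17, |A ∩ B| = 4, |A ∖ B| = 13.
(a) requires |A ∩ B| < |A ∖ B|: true.
(b) requires |A ∖ B| = 2: false.
(c) requires |A ∩ B| / |A| ≥ 4/5: false.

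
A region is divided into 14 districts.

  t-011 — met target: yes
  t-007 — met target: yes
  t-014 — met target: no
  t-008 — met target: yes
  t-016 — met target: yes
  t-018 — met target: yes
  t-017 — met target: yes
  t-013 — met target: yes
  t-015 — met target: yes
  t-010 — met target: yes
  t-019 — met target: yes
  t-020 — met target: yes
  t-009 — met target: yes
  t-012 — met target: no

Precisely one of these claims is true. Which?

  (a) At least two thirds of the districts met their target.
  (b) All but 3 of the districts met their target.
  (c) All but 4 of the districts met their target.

(a)

|A| = 14, |A ∩ B| = 12, |A ∖ B| = 2.
(a) requires |A ∩ B| / |A| ≥ 2/3: true.
(b) requires |A ∖ B| = 3: false.
(c) requires |A ∖ B| = 4: false.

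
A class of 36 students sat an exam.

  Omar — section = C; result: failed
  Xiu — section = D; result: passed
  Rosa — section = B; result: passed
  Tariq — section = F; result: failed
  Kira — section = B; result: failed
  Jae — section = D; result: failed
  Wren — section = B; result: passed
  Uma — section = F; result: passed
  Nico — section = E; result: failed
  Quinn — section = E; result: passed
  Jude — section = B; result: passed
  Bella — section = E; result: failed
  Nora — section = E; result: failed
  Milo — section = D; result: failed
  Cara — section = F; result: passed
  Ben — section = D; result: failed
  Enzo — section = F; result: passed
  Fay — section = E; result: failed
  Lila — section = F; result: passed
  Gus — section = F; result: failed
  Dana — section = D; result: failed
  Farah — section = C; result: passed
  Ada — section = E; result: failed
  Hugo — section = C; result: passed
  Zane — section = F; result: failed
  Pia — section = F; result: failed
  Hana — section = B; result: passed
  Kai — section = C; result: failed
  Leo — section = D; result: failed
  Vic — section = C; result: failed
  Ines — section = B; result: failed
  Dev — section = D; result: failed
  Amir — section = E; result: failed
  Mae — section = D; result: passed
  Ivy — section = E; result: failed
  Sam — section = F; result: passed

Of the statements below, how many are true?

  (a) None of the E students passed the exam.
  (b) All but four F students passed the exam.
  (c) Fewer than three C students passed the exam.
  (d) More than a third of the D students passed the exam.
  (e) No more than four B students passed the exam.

(a) E: |A| = 8, |A ∩ B| = 1; needs A ∩ B = ∅ (|A ∩ B| = 0) — false.
(b) F: |A| = 9, |A ∩ B| = 5; needs |A ∖ B| = 4 — true.
(c) C: |A| = 5, |A ∩ B| = 2; needs |A ∩ B| < 3 — true.
(d) D: |A| = 8, |A ∩ B| = 2; needs |A ∩ B| / |A| > 1/3 — false.
(e) B: |A| = 6, |A ∩ B| = 4; needs |A ∩ B| ≤ 4 — true.

3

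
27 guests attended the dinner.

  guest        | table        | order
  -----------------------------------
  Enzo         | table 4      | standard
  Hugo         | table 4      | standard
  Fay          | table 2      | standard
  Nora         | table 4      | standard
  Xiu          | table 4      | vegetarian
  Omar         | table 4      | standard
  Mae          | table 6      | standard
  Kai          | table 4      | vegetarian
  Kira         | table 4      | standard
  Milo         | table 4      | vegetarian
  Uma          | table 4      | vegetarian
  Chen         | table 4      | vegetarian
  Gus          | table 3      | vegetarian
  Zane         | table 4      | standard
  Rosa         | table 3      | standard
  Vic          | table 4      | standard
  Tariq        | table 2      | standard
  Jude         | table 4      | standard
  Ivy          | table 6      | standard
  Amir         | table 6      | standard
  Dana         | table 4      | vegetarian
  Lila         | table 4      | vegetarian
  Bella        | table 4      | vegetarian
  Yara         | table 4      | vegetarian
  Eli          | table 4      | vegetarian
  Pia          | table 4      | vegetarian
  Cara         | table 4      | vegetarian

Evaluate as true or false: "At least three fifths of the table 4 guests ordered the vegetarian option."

Truth condition: |A ∩ B| / |A| ≥ 3/5.
|A| = 20, |A ∩ B| = 12, |A ∖ B| = 8.
|A ∩ B|/|A| = 12/20, so the statement is true.

True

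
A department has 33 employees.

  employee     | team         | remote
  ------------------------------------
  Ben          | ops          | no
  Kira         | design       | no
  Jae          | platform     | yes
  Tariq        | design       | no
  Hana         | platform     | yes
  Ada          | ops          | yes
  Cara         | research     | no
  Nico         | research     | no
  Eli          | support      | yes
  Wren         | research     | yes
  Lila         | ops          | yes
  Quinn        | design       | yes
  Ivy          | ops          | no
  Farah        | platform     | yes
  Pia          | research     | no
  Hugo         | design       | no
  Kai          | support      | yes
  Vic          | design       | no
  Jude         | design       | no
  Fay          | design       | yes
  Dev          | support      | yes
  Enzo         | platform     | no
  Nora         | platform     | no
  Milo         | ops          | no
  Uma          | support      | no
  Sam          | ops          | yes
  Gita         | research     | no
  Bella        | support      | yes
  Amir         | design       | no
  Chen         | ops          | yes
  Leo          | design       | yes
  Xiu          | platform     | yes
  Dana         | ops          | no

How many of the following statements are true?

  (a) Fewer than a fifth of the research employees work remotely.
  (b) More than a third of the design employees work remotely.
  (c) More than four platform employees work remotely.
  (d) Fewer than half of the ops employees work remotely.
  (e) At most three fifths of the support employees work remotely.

(a) research: |A| = 5, |A ∩ B| = 1; needs |A ∩ B| / |A| < 1/5 — false.
(b) design: |A| = 9, |A ∩ B| = 3; needs |A ∩ B| / |A| > 1/3 — false.
(c) platform: |A| = 6, |A ∩ B| = 4; needs |A ∩ B| > 4 — false.
(d) ops: |A| = 8, |A ∩ B| = 4; needs |A ∩ B| < |A ∖ B| — false.
(e) support: |A| = 5, |A ∩ B| = 4; needs |A ∩ B| / |A| ≤ 3/5 — false.

0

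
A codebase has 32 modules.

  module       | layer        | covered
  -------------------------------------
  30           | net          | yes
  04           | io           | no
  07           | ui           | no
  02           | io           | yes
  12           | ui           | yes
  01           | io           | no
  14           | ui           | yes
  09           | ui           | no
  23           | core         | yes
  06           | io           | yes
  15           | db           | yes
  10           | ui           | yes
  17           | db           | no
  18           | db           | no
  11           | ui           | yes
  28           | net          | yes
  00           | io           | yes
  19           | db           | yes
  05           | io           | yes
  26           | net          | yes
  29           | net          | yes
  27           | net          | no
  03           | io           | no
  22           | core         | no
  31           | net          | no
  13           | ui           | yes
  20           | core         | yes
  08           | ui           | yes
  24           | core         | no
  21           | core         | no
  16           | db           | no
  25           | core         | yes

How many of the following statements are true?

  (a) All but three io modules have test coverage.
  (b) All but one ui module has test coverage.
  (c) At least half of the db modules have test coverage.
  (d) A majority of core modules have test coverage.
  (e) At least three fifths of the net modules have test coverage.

(a) io: |A| = 7, |A ∩ B| = 4; needs |A ∖ B| = 3 — true.
(b) ui: |A| = 8, |A ∩ B| = 6; needs |A ∖ B| = 1 — false.
(c) db: |A| = 5, |A ∩ B| = 2; needs |A ∩ B| ≥ |A ∖ B| — false.
(d) core: |A| = 6, |A ∩ B| = 3; needs |A ∩ B| > |A ∖ B| — false.
(e) net: |A| = 6, |A ∩ B| = 4; needs |A ∩ B| / |A| ≥ 3/5 — true.

2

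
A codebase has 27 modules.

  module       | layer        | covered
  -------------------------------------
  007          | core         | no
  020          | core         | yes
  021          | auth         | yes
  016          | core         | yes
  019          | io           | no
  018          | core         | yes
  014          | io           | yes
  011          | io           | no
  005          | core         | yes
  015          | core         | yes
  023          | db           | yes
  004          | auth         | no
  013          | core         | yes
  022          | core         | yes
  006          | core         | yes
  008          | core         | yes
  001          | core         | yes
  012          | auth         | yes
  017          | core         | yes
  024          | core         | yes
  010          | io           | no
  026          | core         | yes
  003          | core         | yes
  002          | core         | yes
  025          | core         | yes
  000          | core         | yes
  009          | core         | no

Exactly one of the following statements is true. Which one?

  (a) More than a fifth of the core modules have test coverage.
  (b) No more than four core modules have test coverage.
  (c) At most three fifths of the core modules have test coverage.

(a)

|A| = 19, |A ∩ B| = 17, |A ∖ B| = 2.
(a) requires |A ∩ B| / |A| > 1/5: true.
(b) requires |A ∩ B| ≤ 4: false.
(c) requires |A ∩ B| / |A| ≤ 3/5: false.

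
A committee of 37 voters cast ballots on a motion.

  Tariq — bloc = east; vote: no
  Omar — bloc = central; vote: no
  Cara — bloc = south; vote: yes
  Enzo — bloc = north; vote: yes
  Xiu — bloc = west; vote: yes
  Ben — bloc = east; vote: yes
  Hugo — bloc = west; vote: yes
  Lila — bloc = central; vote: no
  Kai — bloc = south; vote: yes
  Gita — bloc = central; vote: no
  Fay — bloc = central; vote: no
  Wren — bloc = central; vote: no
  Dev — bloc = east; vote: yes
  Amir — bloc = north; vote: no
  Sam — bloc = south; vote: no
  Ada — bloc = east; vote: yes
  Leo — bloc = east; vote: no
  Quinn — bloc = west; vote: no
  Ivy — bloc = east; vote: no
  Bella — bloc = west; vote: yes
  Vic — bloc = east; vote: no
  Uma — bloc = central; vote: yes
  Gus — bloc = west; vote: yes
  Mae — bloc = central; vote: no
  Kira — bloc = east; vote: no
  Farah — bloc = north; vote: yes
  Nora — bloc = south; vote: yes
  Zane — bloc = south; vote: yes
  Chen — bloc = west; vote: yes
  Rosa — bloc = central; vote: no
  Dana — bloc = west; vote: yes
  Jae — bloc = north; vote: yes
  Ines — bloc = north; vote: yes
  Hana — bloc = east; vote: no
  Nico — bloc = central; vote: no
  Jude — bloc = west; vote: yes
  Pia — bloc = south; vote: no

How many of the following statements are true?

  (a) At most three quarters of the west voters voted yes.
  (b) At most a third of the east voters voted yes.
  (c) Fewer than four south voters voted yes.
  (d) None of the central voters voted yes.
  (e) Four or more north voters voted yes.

(a) west: |A| = 8, |A ∩ B| = 7; needs |A ∩ B| / |A| ≤ 3/4 — false.
(b) east: |A| = 9, |A ∩ B| = 3; needs |A ∩ B| / |A| ≤ 1/3 — true.
(c) south: |A| = 6, |A ∩ B| = 4; needs |A ∩ B| < 4 — false.
(d) central: |A| = 9, |A ∩ B| = 1; needs A ∩ B = ∅ (|A ∩ B| = 0) — false.
(e) north: |A| = 5, |A ∩ B| = 4; needs |A ∩ B| ≥ 4 — true.

2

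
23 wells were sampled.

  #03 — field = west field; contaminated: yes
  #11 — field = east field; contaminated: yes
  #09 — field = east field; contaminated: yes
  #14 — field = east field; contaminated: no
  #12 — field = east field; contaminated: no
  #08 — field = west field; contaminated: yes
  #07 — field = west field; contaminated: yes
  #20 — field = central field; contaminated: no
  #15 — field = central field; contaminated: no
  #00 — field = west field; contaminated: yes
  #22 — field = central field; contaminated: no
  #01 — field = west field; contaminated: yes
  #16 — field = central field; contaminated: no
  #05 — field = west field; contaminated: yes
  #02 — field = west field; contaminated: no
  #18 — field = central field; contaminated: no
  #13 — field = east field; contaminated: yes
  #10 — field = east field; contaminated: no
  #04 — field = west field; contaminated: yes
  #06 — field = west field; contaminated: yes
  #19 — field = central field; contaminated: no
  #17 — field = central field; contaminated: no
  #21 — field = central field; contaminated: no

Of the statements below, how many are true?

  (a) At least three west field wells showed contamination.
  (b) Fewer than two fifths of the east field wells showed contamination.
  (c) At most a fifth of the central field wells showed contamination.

2

(a) west field: |A| = 9, |A ∩ B| = 8; needs |A ∩ B| ≥ 3 — true.
(b) east field: |A| = 6, |A ∩ B| = 3; needs |A ∩ B| / |A| < 2/5 — false.
(c) central field: |A| = 8, |A ∩ B| = 0; needs |A ∩ B| / |A| ≤ 1/5 — true.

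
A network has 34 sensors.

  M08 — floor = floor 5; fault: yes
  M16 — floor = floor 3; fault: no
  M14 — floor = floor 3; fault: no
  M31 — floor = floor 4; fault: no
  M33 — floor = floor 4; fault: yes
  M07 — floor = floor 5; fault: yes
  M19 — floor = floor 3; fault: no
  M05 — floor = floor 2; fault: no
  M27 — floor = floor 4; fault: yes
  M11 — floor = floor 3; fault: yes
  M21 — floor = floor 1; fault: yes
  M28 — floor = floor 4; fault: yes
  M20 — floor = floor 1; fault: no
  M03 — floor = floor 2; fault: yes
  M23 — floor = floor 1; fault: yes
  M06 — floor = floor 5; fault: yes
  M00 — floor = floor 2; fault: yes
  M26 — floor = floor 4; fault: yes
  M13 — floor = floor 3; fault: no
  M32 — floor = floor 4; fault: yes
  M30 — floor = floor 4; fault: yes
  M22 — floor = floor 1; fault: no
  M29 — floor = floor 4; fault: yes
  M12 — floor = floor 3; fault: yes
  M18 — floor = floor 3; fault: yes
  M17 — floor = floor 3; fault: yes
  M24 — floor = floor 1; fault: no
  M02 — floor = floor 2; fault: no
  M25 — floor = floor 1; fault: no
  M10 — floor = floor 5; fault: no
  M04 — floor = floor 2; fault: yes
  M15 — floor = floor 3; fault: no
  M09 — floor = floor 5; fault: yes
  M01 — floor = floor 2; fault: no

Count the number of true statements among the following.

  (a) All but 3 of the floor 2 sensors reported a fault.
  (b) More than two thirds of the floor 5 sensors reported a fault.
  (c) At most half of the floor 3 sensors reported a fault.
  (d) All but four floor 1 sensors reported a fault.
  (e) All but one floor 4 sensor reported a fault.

5

(a) floor 2: |A| = 6, |A ∩ B| = 3; needs |A ∖ B| = 3 — true.
(b) floor 5: |A| = 5, |A ∩ B| = 4; needs |A ∩ B| / |A| > 2/3 — true.
(c) floor 3: |A| = 9, |A ∩ B| = 4; needs |A ∩ B| ≤ |A ∖ B| — true.
(d) floor 1: |A| = 6, |A ∩ B| = 2; needs |A ∖ B| = 4 — true.
(e) floor 4: |A| = 8, |A ∩ B| = 7; needs |A ∖ B| = 1 — true.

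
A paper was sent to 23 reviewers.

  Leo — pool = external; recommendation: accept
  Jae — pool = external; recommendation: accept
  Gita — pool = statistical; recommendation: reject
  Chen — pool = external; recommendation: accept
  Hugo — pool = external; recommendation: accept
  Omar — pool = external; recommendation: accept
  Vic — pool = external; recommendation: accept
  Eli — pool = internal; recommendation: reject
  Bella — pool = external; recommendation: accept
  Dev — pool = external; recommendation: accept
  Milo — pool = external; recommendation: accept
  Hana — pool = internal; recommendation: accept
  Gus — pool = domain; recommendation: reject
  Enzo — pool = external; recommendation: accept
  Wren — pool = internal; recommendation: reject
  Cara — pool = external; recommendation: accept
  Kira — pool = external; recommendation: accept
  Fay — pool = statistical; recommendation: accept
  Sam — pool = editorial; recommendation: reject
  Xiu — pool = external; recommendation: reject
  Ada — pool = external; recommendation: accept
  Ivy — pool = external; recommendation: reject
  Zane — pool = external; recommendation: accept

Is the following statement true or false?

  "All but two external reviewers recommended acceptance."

The determiner here denotes the relation: |A ∖ B| = 2.
|A| = 16, |A ∩ B| = 14, |A ∖ B| = 2.
|A ∖ B| = 2, so the statement is true.

True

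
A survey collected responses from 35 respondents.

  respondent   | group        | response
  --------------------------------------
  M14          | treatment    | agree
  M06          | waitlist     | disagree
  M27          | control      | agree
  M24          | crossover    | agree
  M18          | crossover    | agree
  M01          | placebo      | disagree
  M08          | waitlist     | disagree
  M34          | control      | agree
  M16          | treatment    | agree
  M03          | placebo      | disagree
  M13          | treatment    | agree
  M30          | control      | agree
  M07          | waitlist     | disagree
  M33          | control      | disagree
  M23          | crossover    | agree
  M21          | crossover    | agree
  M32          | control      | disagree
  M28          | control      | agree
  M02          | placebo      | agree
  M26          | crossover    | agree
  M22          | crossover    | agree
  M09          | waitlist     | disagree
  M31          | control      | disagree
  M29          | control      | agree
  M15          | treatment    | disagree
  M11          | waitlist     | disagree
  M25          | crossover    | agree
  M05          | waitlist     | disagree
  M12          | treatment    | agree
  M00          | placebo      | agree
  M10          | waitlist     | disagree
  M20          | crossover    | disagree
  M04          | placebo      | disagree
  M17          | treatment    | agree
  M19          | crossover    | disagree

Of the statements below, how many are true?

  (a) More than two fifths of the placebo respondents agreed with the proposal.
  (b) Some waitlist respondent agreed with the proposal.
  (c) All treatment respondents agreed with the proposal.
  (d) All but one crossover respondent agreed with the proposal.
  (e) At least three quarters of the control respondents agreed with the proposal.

(a) placebo: |A| = 5, |A ∩ B| = 2; needs |A ∩ B| / |A| > 2/5 — false.
(b) waitlist: |A| = 7, |A ∩ B| = 0; needs A ∩ B ≠ ∅ (|A ∩ B| ≥ 1) — false.
(c) treatment: |A| = 6, |A ∩ B| = 5; needs A ⊆ B, i.e. every element of A is in B (|A ∖ B| = 0) — false.
(d) crossover: |A| = 9, |A ∩ B| = 7; needs |A ∖ B| = 1 — false.
(e) control: |A| = 8, |A ∩ B| = 5; needs |A ∩ B| / |A| ≥ 3/4 — false.

0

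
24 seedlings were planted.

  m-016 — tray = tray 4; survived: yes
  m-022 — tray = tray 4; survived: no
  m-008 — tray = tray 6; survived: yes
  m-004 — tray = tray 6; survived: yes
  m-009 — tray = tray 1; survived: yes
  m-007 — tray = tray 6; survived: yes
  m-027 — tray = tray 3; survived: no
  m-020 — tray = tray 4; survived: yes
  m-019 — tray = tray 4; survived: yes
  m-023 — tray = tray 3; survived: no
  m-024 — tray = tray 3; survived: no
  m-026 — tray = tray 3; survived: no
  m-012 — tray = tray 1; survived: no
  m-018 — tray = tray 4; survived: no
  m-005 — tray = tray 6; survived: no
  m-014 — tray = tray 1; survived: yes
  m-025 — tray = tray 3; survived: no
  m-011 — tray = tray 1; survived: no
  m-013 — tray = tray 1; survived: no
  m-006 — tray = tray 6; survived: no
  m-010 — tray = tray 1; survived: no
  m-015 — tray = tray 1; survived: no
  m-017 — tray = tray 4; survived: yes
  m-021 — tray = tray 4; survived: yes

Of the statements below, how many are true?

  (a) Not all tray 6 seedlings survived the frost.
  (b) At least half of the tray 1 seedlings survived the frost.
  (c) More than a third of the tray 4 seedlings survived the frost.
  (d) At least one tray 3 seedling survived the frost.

(a) tray 6: |A| = 5, |A ∩ B| = 3; needs A ⊄ B (|A ∖ B| ≥ 1) — true.
(b) tray 1: |A| = 7, |A ∩ B| = 2; needs |A ∩ B| ≥ |A ∖ B| — false.
(c) tray 4: |A| = 7, |A ∩ B| = 5; needs |A ∩ B| / |A| > 1/3 — true.
(d) tray 3: |A| = 5, |A ∩ B| = 0; needs A ∩ B ≠ ∅ (|A ∩ B| ≥ 1) — false.

2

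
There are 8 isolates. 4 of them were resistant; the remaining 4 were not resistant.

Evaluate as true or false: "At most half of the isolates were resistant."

True

'At most half of the isolates were resistant' holds iff |A ∩ B| ≤ |A ∖ B|.
|A| = 8, |A ∩ B| = 4, |A ∖ B| = 4.
4 = 4, so the statement is true.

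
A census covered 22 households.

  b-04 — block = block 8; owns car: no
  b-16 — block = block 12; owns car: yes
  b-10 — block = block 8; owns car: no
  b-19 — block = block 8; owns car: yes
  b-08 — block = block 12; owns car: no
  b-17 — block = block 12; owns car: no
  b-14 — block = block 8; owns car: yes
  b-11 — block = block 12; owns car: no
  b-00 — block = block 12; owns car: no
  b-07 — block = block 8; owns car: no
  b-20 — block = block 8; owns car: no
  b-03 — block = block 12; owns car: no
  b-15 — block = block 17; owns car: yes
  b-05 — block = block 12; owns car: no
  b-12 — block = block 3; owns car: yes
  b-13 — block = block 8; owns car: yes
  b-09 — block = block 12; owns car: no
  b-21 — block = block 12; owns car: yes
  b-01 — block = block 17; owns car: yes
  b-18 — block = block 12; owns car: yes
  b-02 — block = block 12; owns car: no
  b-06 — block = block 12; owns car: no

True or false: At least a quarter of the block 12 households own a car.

The determiner here denotes the relation: |A ∩ B| / |A| ≥ 1/4.
A (the restrictor) = {b-16, b-08, b-17, b-11, b-00, b-03, b-05, b-09, b-21, b-18, b-02, b-06}, |A| = 12.
A ∩ B = {b-16, b-21, b-18}, so |A ∩ B| = 3.
A ∖ B = {b-08, b-17, b-11, b-00, b-03, b-05, b-09, b-02, b-06}, so |A ∖ B| = 9.
|A ∩ B|/|A| = 3/12, so the statement is true.

True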